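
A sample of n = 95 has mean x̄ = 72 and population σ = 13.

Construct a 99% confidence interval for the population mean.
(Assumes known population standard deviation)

Confidence level: 99%, α = 0.01
z_0.005 = 2.576
SE = σ/√n = 13/√95 = 1.3338
Margin of error = 2.576 × 1.3338 = 3.4359
CI: x̄ ± margin = 72 ± 3.4359
CI: (68.5641, 75.4359)

Answer: (68.5641, 75.4359)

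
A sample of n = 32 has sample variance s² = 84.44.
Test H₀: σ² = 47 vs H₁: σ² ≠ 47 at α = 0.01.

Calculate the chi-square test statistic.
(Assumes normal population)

Answer: χ² = 55.6945, reject H₀

Derivation:
df = n - 1 = 31
χ² = (n-1)s²/σ₀² = 31×84.44/47 = 55.6945
Critical values: χ²_{0.995,31} = 14.458, χ²_{0.005,31} = 55.003
Rejection region: χ² < 14.458 or χ² > 55.003
Decision: reject H₀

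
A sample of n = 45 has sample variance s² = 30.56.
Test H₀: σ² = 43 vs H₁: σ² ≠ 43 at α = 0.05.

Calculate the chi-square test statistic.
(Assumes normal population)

Answer: χ² = 31.2707, fail to reject H₀

Derivation:
df = n - 1 = 44
χ² = (n-1)s²/σ₀² = 44×30.56/43 = 31.2707
Critical values: χ²_{0.975,44} = 27.575, χ²_{0.025,44} = 64.201
Rejection region: χ² < 27.575 or χ² > 64.201
Decision: fail to reject H₀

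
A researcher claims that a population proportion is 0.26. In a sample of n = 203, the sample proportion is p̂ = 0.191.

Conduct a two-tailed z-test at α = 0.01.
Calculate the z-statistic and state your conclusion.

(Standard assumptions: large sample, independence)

Answer: z = -2.2413, fail to reject H₀

Derivation:
H₀: p = 0.26, H₁: p ≠ 0.26
Standard error: SE = √(p₀(1-p₀)/n) = √(0.26×0.74/203) = 0.030786
z-statistic: z = (p̂ - p₀)/SE = (0.191 - 0.26)/0.030786 = -2.2413
Critical value: z_0.005 = ±2.576
p-value = 0.0250
Decision: fail to reject H₀ at α = 0.01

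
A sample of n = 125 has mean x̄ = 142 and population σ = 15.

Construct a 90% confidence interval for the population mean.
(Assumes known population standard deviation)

Confidence level: 90%, α = 0.1
z_0.05 = 1.645
SE = σ/√n = 15/√125 = 1.3416
Margin of error = 1.645 × 1.3416 = 2.2069
CI: x̄ ± margin = 142 ± 2.2069
CI: (139.7931, 144.2069)

Answer: (139.7931, 144.2069)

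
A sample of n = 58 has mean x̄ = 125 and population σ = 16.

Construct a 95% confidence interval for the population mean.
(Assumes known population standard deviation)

Confidence level: 95%, α = 0.05
z_0.025 = 1.960
SE = σ/√n = 16/√58 = 2.1009
Margin of error = 1.960 × 2.1009 = 4.1178
CI: x̄ ± margin = 125 ± 4.1178
CI: (120.8822, 129.1178)

Answer: (120.8822, 129.1178)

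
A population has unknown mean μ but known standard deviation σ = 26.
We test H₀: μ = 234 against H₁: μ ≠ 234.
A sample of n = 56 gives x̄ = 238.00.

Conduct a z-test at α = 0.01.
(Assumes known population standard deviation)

Standard error: SE = σ/√n = 26/√56 = 3.4744
z-statistic: z = (x̄ - μ₀)/SE = (238.00 - 234)/3.4744 = 1.1513
Critical value: ±2.576
p-value = 0.2496
Decision: fail to reject H₀

Answer: z = 1.1513, fail to reject H₀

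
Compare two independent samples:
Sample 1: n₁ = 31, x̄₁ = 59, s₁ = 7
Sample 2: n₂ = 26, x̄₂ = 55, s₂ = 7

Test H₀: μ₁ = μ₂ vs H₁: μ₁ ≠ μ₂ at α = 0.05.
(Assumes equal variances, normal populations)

Pooled variance: s²_p = [30×7² + 25×7²]/(55) = 49.0000
s_p = 7.0000
SE = s_p×√(1/n₁ + 1/n₂) = 7.0000×√(1/31 + 1/26) = 1.8615
t = (x̄₁ - x̄₂)/SE = (59 - 55)/1.8615 = 2.1488
df = 55, t-critical = ±2.004
Decision: reject H₀

Answer: t = 2.1488, reject H₀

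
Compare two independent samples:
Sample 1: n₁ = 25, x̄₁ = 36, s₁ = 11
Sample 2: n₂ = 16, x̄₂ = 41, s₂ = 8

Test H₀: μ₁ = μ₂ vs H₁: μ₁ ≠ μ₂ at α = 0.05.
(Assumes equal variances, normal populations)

Answer: t = -1.5690, fail to reject H₀

Derivation:
Pooled variance: s²_p = [24×11² + 15×8²]/(39) = 99.0769
s_p = 9.9537
SE = s_p×√(1/n₁ + 1/n₂) = 9.9537×√(1/25 + 1/16) = 3.1867
t = (x̄₁ - x̄₂)/SE = (36 - 41)/3.1867 = -1.5690
df = 39, t-critical = ±2.023
Decision: fail to reject H₀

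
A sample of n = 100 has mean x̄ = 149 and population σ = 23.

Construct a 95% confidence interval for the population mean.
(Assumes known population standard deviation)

Confidence level: 95%, α = 0.05
z_0.025 = 1.960
SE = σ/√n = 23/√100 = 2.3000
Margin of error = 1.960 × 2.3000 = 4.5080
CI: x̄ ± margin = 149 ± 4.5080
CI: (144.4920, 153.5080)

Answer: (144.4920, 153.5080)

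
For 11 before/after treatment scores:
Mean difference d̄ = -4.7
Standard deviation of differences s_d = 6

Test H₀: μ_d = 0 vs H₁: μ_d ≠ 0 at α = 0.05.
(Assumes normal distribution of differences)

df = n - 1 = 10
SE = s_d/√n = 6/√11 = 1.8091
t = d̄/SE = -4.7/1.8091 = -2.5980
Critical value: t_{0.025,10} = ±2.228
p-value ≈ 0.0266
Decision: reject H₀

Answer: t = -2.5980, reject H₀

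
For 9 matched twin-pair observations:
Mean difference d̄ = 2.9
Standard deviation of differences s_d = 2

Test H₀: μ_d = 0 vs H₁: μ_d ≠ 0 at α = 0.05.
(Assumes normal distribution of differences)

Answer: t = 4.3498, reject H₀

Derivation:
df = n - 1 = 8
SE = s_d/√n = 2/√9 = 0.6667
t = d̄/SE = 2.9/0.6667 = 4.3498
Critical value: t_{0.025,8} = ±2.306
p-value ≈ 0.0024
Decision: reject H₀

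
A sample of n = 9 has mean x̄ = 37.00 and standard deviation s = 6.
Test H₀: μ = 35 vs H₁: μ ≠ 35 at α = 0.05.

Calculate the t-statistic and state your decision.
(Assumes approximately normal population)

Answer: t = 1.0000, fail to reject H₀

Derivation:
df = n - 1 = 8
SE = s/√n = 6/√9 = 2.0000
t = (x̄ - μ₀)/SE = (37.00 - 35)/2.0000 = 1.0000
Critical value: t_{0.025,8} = ±2.306
p-value ≈ 0.3466
Decision: fail to reject H₀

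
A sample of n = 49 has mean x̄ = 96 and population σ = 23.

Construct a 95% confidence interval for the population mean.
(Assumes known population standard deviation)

Answer: (89.5600, 102.4400)

Derivation:
Confidence level: 95%, α = 0.05
z_0.025 = 1.960
SE = σ/√n = 23/√49 = 3.2857
Margin of error = 1.960 × 3.2857 = 6.4400
CI: x̄ ± margin = 96 ± 6.4400
CI: (89.5600, 102.4400)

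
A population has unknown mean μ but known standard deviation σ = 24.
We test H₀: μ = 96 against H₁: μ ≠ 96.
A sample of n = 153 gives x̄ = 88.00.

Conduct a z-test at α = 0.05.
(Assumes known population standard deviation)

Answer: z = -4.1231, reject H₀

Derivation:
Standard error: SE = σ/√n = 24/√153 = 1.9403
z-statistic: z = (x̄ - μ₀)/SE = (88.00 - 96)/1.9403 = -4.1231
Critical value: ±1.960
p-value < 0.0001
Decision: reject H₀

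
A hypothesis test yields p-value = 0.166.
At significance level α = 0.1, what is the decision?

Compare p-value to α:
0.166 ≥ 0.1
Decision: fail to reject H₀

Answer: fail to reject H₀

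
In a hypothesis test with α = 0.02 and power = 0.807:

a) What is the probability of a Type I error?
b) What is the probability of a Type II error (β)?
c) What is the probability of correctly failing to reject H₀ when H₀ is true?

a) Type I error probability = α = 0.02
b) Power = P(reject H₀ | H₁ true) = 1 - β = 0.807, so Type II error probability = β = 1 - Power = 0.193
c) P(fail to reject H₀ | H₀ true) = 1 - α = 0.98

Answer: a) 0.02, b) 0.193, c) 0.98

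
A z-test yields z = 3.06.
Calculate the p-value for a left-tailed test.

Answer: p-value ≈ 0.9989

Derivation:
For z = 3.06:
p = P(Z < 3.06) = Φ(3.06) = 0.9989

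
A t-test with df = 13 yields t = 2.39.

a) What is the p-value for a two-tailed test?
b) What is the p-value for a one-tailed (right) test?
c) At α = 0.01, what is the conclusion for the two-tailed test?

Answer: a) 0.0327, b) 0.0163, c) fail to reject H₀

Derivation:
Using t-distribution with df = 13:
a) Two-tailed: p = 2×P(T > 2.39) = 0.0327
b) One-tailed: p = P(T > 2.39) = 0.0163
c) 0.0327 ≥ 0.01, fail to reject H₀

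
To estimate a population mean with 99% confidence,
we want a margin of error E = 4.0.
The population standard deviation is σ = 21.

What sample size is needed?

Answer: n = 183

Derivation:
z_0.005 = 2.576
n = (z×σ/E)² = (2.576×21/4.0)²
n = 182.8986
Round up: n = 183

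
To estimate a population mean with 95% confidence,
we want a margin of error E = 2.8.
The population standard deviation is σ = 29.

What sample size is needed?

z_0.025 = 1.960
n = (z×σ/E)² = (1.960×29/2.8)²
n = 412.0900
Round up: n = 413

Answer: n = 413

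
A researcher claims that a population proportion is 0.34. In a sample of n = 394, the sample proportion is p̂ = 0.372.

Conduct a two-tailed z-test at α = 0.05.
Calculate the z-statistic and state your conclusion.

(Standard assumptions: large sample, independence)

Answer: z = 1.3409, fail to reject H₀

Derivation:
H₀: p = 0.34, H₁: p ≠ 0.34
Standard error: SE = √(p₀(1-p₀)/n) = √(0.34×0.66/394) = 0.023865
z-statistic: z = (p̂ - p₀)/SE = (0.372 - 0.34)/0.023865 = 1.3409
Critical value: z_0.025 = ±1.960
p-value = 0.1800
Decision: fail to reject H₀ at α = 0.05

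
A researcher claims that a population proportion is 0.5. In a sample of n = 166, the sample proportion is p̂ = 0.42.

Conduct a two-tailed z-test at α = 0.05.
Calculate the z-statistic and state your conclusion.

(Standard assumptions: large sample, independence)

H₀: p = 0.5, H₁: p ≠ 0.5
Standard error: SE = √(p₀(1-p₀)/n) = √(0.5×0.5/166) = 0.038808
z-statistic: z = (p̂ - p₀)/SE = (0.42 - 0.5)/0.038808 = -2.0614
Critical value: z_0.025 = ±1.960
p-value = 0.0393
Decision: reject H₀ at α = 0.05

Answer: z = -2.0614, reject H₀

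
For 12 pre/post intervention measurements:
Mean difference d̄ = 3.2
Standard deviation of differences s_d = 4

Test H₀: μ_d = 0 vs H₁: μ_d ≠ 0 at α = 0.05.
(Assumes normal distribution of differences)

Answer: t = 2.7713, reject H₀

Derivation:
df = n - 1 = 11
SE = s_d/√n = 4/√12 = 1.1547
t = d̄/SE = 3.2/1.1547 = 2.7713
Critical value: t_{0.025,11} = ±2.201
p-value ≈ 0.0182
Decision: reject H₀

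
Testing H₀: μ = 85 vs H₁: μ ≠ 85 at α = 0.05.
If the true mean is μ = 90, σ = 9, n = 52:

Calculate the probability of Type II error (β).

SE = σ/√n = 9/√52 = 1.2481
Critical values: μ₀ ± z_0.025×SE = 85 ± 1.960×1.2481
Acceptance region: (82.5537, 87.4463)
Under H₁ (μ = 90): z_high = (87.4463 - 90)/1.2481 = -2.0461, z_low = (82.5537 - 90)/1.2481 = -5.9661
β = P(not reject | H₁) = Φ(-2.0461) - Φ(-5.9661) ≈ 0.0204

Answer: β ≈ 0.0204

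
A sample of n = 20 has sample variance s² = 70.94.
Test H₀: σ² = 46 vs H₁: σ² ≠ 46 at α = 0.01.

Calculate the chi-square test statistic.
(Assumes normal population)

df = n - 1 = 19
χ² = (n-1)s²/σ₀² = 19×70.94/46 = 29.3013
Critical values: χ²_{0.995,19} = 6.844, χ²_{0.005,19} = 38.582
Rejection region: χ² < 6.844 or χ² > 38.582
Decision: fail to reject H₀

Answer: χ² = 29.3013, fail to reject H₀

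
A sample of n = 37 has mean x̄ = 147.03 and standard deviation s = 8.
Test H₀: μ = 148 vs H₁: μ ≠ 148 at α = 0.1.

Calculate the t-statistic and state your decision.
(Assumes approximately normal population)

df = n - 1 = 36
SE = s/√n = 8/√37 = 1.3152
t = (x̄ - μ₀)/SE = (147.03 - 148)/1.3152 = -0.7375
Critical value: t_{0.05,36} = ±1.688
p-value ≈ 0.4656
Decision: fail to reject H₀

Answer: t = -0.7375, fail to reject H₀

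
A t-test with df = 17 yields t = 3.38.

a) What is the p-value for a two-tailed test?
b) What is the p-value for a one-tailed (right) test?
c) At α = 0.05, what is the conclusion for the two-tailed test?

Using t-distribution with df = 17:
a) Two-tailed: p = 2×P(T > 3.38) = 0.0036
b) One-tailed: p = P(T > 3.38) = 0.0018
c) 0.0036 < 0.05, reject H₀

Answer: a) 0.0036, b) 0.0018, c) reject H₀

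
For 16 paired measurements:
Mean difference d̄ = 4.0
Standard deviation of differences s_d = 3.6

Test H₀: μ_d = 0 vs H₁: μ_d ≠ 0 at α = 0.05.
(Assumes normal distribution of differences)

Answer: t = 4.4444, reject H₀

Derivation:
df = n - 1 = 15
SE = s_d/√n = 3.6/√16 = 0.9000
t = d̄/SE = 4.0/0.9000 = 4.4444
Critical value: t_{0.025,15} = ±2.131
p-value ≈ 0.0005
Decision: reject H₀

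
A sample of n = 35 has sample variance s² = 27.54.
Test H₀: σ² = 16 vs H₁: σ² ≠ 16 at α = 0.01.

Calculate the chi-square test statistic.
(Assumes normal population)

Answer: χ² = 58.5225, fail to reject H₀

Derivation:
df = n - 1 = 34
χ² = (n-1)s²/σ₀² = 34×27.54/16 = 58.5225
Critical values: χ²_{0.995,34} = 16.501, χ²_{0.005,34} = 58.964
Rejection region: χ² < 16.501 or χ² > 58.964
Decision: fail to reject H₀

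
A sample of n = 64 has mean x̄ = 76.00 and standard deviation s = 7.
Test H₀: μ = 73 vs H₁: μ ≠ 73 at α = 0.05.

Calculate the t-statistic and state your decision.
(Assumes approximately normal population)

df = n - 1 = 63
SE = s/√n = 7/√64 = 0.8750
t = (x̄ - μ₀)/SE = (76.00 - 73)/0.8750 = 3.4286
Critical value: t_{0.025,63} = ±1.998
p-value ≈ 0.0011
Decision: reject H₀

Answer: t = 3.4286, reject H₀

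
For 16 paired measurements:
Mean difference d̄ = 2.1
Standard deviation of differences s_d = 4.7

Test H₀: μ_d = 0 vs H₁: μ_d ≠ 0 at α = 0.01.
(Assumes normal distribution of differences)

df = n - 1 = 15
SE = s_d/√n = 4.7/√16 = 1.1750
t = d̄/SE = 2.1/1.1750 = 1.7872
Critical value: t_{0.005,15} = ±2.947
p-value ≈ 0.0941
Decision: fail to reject H₀

Answer: t = 1.7872, fail to reject H₀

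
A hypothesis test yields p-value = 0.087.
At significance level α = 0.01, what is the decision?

Compare p-value to α:
0.087 ≥ 0.01
Decision: fail to reject H₀

Answer: fail to reject H₀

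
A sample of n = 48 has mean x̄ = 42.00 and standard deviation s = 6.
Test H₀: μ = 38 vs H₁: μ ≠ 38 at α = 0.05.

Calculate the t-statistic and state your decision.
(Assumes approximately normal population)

df = n - 1 = 47
SE = s/√n = 6/√48 = 0.8660
t = (x̄ - μ₀)/SE = (42.00 - 38)/0.8660 = 4.6189
Critical value: t_{0.025,47} = ±2.012
p-value < 0.0001
Decision: reject H₀

Answer: t = 4.6189, reject H₀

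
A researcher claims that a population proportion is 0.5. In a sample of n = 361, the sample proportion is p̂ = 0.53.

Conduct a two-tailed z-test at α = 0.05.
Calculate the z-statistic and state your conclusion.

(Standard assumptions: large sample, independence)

Answer: z = 1.1400, fail to reject H₀

Derivation:
H₀: p = 0.5, H₁: p ≠ 0.5
Standard error: SE = √(p₀(1-p₀)/n) = √(0.5×0.5/361) = 0.026316
z-statistic: z = (p̂ - p₀)/SE = (0.53 - 0.5)/0.026316 = 1.1400
Critical value: z_0.025 = ±1.960
p-value = 0.2543
Decision: fail to reject H₀ at α = 0.05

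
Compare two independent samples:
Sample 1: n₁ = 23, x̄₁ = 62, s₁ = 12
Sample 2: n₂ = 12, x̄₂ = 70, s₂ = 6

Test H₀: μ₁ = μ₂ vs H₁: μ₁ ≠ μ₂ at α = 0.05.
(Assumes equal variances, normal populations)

Answer: t = -2.1617, reject H₀

Derivation:
Pooled variance: s²_p = [22×12² + 11×6²]/(33) = 108.0000
s_p = 10.3923
SE = s_p×√(1/n₁ + 1/n₂) = 10.3923×√(1/23 + 1/12) = 3.7008
t = (x̄₁ - x̄₂)/SE = (62 - 70)/3.7008 = -2.1617
df = 33, t-critical = ±2.035
Decision: reject H₀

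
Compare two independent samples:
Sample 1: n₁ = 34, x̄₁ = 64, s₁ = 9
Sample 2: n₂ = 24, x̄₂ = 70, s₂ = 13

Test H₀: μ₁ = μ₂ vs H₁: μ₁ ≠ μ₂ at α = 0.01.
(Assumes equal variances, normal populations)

Pooled variance: s²_p = [33×9² + 23×13²]/(56) = 117.1429
s_p = 10.8233
SE = s_p×√(1/n₁ + 1/n₂) = 10.8233×√(1/34 + 1/24) = 2.8856
t = (x̄₁ - x̄₂)/SE = (64 - 70)/2.8856 = -2.0793
df = 56, t-critical = ±2.667
Decision: fail to reject H₀

Answer: t = -2.0793, fail to reject H₀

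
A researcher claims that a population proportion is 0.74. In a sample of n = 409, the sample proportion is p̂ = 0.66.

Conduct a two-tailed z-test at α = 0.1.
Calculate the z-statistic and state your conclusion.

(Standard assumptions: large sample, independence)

H₀: p = 0.74, H₁: p ≠ 0.74
Standard error: SE = √(p₀(1-p₀)/n) = √(0.74×0.26/409) = 0.021689
z-statistic: z = (p̂ - p₀)/SE = (0.66 - 0.74)/0.021689 = -3.6885
Critical value: z_0.05 = ±1.645
p-value = 0.0002
Decision: reject H₀ at α = 0.1

Answer: z = -3.6885, reject H₀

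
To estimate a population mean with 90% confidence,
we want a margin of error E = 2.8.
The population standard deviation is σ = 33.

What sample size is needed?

z_0.05 = 1.645
n = (z×σ/E)² = (1.645×33/2.8)²
n = 375.8752
Round up: n = 376

Answer: n = 376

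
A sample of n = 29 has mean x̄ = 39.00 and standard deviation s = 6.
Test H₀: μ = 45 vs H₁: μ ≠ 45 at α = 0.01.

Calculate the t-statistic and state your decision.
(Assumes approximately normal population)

Answer: t = -5.3850, reject H₀

Derivation:
df = n - 1 = 28
SE = s/√n = 6/√29 = 1.1142
t = (x̄ - μ₀)/SE = (39.00 - 45)/1.1142 = -5.3850
Critical value: t_{0.005,28} = ±2.763
p-value < 0.0001
Decision: reject H₀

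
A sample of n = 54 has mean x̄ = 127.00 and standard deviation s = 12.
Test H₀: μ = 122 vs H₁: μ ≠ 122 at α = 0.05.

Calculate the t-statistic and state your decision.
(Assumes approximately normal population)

df = n - 1 = 53
SE = s/√n = 12/√54 = 1.6330
t = (x̄ - μ₀)/SE = (127.00 - 122)/1.6330 = 3.0618
Critical value: t_{0.025,53} = ±2.006
p-value ≈ 0.0035
Decision: reject H₀

Answer: t = 3.0618, reject H₀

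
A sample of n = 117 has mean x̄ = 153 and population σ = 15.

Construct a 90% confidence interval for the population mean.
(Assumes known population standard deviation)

Answer: (150.7187, 155.2813)

Derivation:
Confidence level: 90%, α = 0.1
z_0.05 = 1.645
SE = σ/√n = 15/√117 = 1.3868
Margin of error = 1.645 × 1.3868 = 2.2813
CI: x̄ ± margin = 153 ± 2.2813
CI: (150.7187, 155.2813)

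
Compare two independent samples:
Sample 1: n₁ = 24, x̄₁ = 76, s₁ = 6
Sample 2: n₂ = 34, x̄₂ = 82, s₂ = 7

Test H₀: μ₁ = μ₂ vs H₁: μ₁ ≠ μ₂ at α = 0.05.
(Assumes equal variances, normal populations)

Pooled variance: s²_p = [23×6² + 33×7²]/(56) = 43.6607
s_p = 6.6076
SE = s_p×√(1/n₁ + 1/n₂) = 6.6076×√(1/24 + 1/34) = 1.7616
t = (x̄₁ - x̄₂)/SE = (76 - 82)/1.7616 = -3.4060
df = 56, t-critical = ±2.003
Decision: reject H₀

Answer: t = -3.4060, reject H₀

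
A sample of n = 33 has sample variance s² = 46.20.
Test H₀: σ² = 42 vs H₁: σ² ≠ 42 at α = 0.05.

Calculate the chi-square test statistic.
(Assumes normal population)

df = n - 1 = 32
χ² = (n-1)s²/σ₀² = 32×46.20/42 = 35.2000
Critical values: χ²_{0.975,32} = 18.291, χ²_{0.025,32} = 49.480
Rejection region: χ² < 18.291 or χ² > 49.480
Decision: fail to reject H₀

Answer: χ² = 35.2000, fail to reject H₀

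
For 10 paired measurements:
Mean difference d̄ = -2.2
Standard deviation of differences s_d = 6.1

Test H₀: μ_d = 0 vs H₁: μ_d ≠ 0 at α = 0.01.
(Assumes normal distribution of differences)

Answer: t = -1.1405, fail to reject H₀

Derivation:
df = n - 1 = 9
SE = s_d/√n = 6.1/√10 = 1.9290
t = d̄/SE = -2.2/1.9290 = -1.1405
Critical value: t_{0.005,9} = ±3.250
p-value ≈ 0.2835
Decision: fail to reject H₀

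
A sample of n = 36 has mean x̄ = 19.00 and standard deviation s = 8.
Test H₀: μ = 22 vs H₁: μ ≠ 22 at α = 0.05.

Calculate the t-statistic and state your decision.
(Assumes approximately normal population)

Answer: t = -2.2501, reject H₀

Derivation:
df = n - 1 = 35
SE = s/√n = 8/√36 = 1.3333
t = (x̄ - μ₀)/SE = (19.00 - 22)/1.3333 = -2.2501
Critical value: t_{0.025,35} = ±2.030
p-value ≈ 0.0308
Decision: reject H₀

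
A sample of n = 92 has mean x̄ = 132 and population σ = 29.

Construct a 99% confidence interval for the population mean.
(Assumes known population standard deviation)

Confidence level: 99%, α = 0.01
z_0.005 = 2.576
SE = σ/√n = 29/√92 = 3.0235
Margin of error = 2.576 × 3.0235 = 7.7885
CI: x̄ ± margin = 132 ± 7.7885
CI: (124.2115, 139.7885)

Answer: (124.2115, 139.7885)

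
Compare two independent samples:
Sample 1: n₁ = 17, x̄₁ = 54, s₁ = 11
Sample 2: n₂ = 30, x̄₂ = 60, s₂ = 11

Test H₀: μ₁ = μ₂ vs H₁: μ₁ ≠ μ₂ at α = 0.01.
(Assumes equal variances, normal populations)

Answer: t = -1.7968, fail to reject H₀

Derivation:
Pooled variance: s²_p = [16×11² + 29×11²]/(45) = 121.0000
s_p = 11.0000
SE = s_p×√(1/n₁ + 1/n₂) = 11.0000×√(1/17 + 1/30) = 3.3393
t = (x̄₁ - x̄₂)/SE = (54 - 60)/3.3393 = -1.7968
df = 45, t-critical = ±2.690
Decision: fail to reject H₀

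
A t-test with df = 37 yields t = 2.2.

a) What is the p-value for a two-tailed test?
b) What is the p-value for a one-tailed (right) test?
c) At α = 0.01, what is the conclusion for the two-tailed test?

Using t-distribution with df = 37:
a) Two-tailed: p = 2×P(T > 2.2) = 0.0341
b) One-tailed: p = P(T > 2.2) = 0.0171
c) 0.0341 ≥ 0.01, fail to reject H₀

Answer: a) 0.0341, b) 0.0171, c) fail to reject H₀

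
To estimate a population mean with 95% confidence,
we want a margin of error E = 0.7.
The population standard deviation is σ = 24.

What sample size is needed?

z_0.025 = 1.960
n = (z×σ/E)² = (1.960×24/0.7)²
n = 4515.8400
Round up: n = 4516

Answer: n = 4516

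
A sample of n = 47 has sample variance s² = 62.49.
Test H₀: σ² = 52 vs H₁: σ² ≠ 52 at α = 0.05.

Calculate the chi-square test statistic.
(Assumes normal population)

df = n - 1 = 46
χ² = (n-1)s²/σ₀² = 46×62.49/52 = 55.2796
Critical values: χ²_{0.975,46} = 29.160, χ²_{0.025,46} = 66.617
Rejection region: χ² < 29.160 or χ² > 66.617
Decision: fail to reject H₀

Answer: χ² = 55.2796, fail to reject H₀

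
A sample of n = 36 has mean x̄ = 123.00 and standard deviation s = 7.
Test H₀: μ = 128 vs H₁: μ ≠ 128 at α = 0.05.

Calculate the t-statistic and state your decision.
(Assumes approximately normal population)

df = n - 1 = 35
SE = s/√n = 7/√36 = 1.1667
t = (x̄ - μ₀)/SE = (123.00 - 128)/1.1667 = -4.2856
Critical value: t_{0.025,35} = ±2.030
p-value ≈ 0.0001
Decision: reject H₀

Answer: t = -4.2856, reject H₀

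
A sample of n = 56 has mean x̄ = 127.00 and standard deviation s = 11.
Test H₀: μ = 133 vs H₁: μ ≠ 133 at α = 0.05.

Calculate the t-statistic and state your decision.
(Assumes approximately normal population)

df = n - 1 = 55
SE = s/√n = 11/√56 = 1.4699
t = (x̄ - μ₀)/SE = (127.00 - 133)/1.4699 = -4.0819
Critical value: t_{0.025,55} = ±2.004
p-value ≈ 0.0001
Decision: reject H₀

Answer: t = -4.0819, reject H₀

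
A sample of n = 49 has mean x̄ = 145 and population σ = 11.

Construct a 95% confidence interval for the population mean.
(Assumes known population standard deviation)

Confidence level: 95%, α = 0.05
z_0.025 = 1.960
SE = σ/√n = 11/√49 = 1.5714
Margin of error = 1.960 × 1.5714 = 3.0799
CI: x̄ ± margin = 145 ± 3.0799
CI: (141.9201, 148.0799)

Answer: (141.9201, 148.0799)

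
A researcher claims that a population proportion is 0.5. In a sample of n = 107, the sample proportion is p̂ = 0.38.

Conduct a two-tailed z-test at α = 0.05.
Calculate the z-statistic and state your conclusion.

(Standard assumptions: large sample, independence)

H₀: p = 0.5, H₁: p ≠ 0.5
Standard error: SE = √(p₀(1-p₀)/n) = √(0.5×0.5/107) = 0.048337
z-statistic: z = (p̂ - p₀)/SE = (0.38 - 0.5)/0.048337 = -2.4826
Critical value: z_0.025 = ±1.960
p-value = 0.0130
Decision: reject H₀ at α = 0.05

Answer: z = -2.4826, reject H₀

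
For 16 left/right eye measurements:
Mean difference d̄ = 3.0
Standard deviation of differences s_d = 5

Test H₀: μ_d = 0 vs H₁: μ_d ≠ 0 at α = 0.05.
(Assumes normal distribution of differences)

Answer: t = 2.4000, reject H₀

Derivation:
df = n - 1 = 15
SE = s_d/√n = 5/√16 = 1.2500
t = d̄/SE = 3.0/1.2500 = 2.4000
Critical value: t_{0.025,15} = ±2.131
p-value ≈ 0.0298
Decision: reject H₀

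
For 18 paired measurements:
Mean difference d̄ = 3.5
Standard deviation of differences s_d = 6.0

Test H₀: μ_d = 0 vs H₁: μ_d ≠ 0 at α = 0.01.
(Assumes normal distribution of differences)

Answer: t = 2.4749, fail to reject H₀

Derivation:
df = n - 1 = 17
SE = s_d/√n = 6.0/√18 = 1.4142
t = d̄/SE = 3.5/1.4142 = 2.4749
Critical value: t_{0.005,17} = ±2.898
p-value ≈ 0.0242
Decision: fail to reject H₀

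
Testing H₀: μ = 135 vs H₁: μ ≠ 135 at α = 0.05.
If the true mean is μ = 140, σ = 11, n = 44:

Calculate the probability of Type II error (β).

SE = σ/√n = 11/√44 = 1.6583
Critical values: μ₀ ± z_0.025×SE = 135 ± 1.960×1.6583
Acceptance region: (131.7497, 138.2503)
Under H₁ (μ = 140): z_high = (138.2503 - 140)/1.6583 = -1.0551, z_low = (131.7497 - 140)/1.6583 = -4.9752
β = P(not reject | H₁) = Φ(-1.0551) - Φ(-4.9752) ≈ 0.1457

Answer: β ≈ 0.1457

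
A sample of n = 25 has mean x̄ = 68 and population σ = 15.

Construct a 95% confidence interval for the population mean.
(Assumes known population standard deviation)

Confidence level: 95%, α = 0.05
z_0.025 = 1.960
SE = σ/√n = 15/√25 = 3.0000
Margin of error = 1.960 × 3.0000 = 5.8800
CI: x̄ ± margin = 68 ± 5.8800
CI: (62.1200, 73.8800)

Answer: (62.1200, 73.8800)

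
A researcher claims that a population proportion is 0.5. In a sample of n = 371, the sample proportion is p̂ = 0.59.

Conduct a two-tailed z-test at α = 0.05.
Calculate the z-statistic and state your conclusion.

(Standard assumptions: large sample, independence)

H₀: p = 0.5, H₁: p ≠ 0.5
Standard error: SE = √(p₀(1-p₀)/n) = √(0.5×0.5/371) = 0.025959
z-statistic: z = (p̂ - p₀)/SE = (0.59 - 0.5)/0.025959 = 3.4670
Critical value: z_0.025 = ±1.960
p-value = 0.0005
Decision: reject H₀ at α = 0.05

Answer: z = 3.4670, reject H₀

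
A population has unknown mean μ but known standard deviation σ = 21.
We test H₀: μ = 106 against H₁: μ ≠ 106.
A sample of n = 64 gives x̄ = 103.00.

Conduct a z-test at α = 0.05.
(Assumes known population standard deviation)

Standard error: SE = σ/√n = 21/√64 = 2.6250
z-statistic: z = (x̄ - μ₀)/SE = (103.00 - 106)/2.6250 = -1.1429
Critical value: ±1.960
p-value = 0.2531
Decision: fail to reject H₀

Answer: z = -1.1429, fail to reject H₀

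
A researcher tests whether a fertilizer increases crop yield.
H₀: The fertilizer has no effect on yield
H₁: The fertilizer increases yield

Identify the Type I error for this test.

Type I error (α): Rejecting H₀ when H₀ is true
Type II error (β): Failing to reject H₀ when H₁ is true

Answer: Concluding the fertilizer works when it doesn't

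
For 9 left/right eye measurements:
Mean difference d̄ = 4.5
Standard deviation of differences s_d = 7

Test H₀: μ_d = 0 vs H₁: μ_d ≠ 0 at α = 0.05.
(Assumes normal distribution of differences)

Answer: t = 1.9286, fail to reject H₀

Derivation:
df = n - 1 = 8
SE = s_d/√n = 7/√9 = 2.3333
t = d̄/SE = 4.5/2.3333 = 1.9286
Critical value: t_{0.025,8} = ±2.306
p-value ≈ 0.0899
Decision: fail to reject H₀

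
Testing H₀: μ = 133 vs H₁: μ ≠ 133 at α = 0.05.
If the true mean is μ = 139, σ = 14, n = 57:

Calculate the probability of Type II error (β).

Answer: β ≈ 0.1010

Derivation:
SE = σ/√n = 14/√57 = 1.8543
Critical values: μ₀ ± z_0.025×SE = 133 ± 1.960×1.8543
Acceptance region: (129.3656, 136.6344)
Under H₁ (μ = 139): z_high = (136.6344 - 139)/1.8543 = -1.2757, z_low = (129.3656 - 139)/1.8543 = -5.1957
β = P(not reject | H₁) = Φ(-1.2757) - Φ(-5.1957) ≈ 0.1010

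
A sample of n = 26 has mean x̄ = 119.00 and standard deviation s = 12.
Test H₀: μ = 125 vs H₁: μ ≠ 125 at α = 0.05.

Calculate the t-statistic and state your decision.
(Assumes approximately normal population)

df = n - 1 = 25
SE = s/√n = 12/√26 = 2.3534
t = (x̄ - μ₀)/SE = (119.00 - 125)/2.3534 = -2.5495
Critical value: t_{0.025,25} = ±2.060
p-value ≈ 0.0173
Decision: reject H₀

Answer: t = -2.5495, reject H₀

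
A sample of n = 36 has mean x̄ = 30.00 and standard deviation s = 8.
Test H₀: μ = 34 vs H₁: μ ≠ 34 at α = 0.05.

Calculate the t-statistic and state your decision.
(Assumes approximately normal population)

df = n - 1 = 35
SE = s/√n = 8/√36 = 1.3333
t = (x̄ - μ₀)/SE = (30.00 - 34)/1.3333 = -3.0001
Critical value: t_{0.025,35} = ±2.030
p-value ≈ 0.0049
Decision: reject H₀

Answer: t = -3.0001, reject H₀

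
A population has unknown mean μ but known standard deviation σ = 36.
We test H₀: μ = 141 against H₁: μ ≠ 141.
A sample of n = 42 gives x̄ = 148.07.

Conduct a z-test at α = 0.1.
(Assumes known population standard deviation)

Answer: z = 1.2728, fail to reject H₀

Derivation:
Standard error: SE = σ/√n = 36/√42 = 5.5549
z-statistic: z = (x̄ - μ₀)/SE = (148.07 - 141)/5.5549 = 1.2728
Critical value: ±1.645
p-value = 0.2031
Decision: fail to reject H₀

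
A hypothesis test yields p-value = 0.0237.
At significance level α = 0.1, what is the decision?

Compare p-value to α:
0.0237 < 0.1
Decision: reject H₀

Answer: reject H₀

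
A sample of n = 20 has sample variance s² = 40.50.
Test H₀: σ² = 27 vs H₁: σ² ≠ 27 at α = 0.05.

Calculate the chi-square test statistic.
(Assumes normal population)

df = n - 1 = 19
χ² = (n-1)s²/σ₀² = 19×40.50/27 = 28.5000
Critical values: χ²_{0.975,19} = 8.907, χ²_{0.025,19} = 32.852
Rejection region: χ² < 8.907 or χ² > 32.852
Decision: fail to reject H₀

Answer: χ² = 28.5000, fail to reject H₀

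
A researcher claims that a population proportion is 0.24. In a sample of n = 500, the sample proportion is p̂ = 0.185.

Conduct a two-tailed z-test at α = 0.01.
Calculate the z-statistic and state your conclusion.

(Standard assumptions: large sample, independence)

Answer: z = -2.8796, reject H₀

Derivation:
H₀: p = 0.24, H₁: p ≠ 0.24
Standard error: SE = √(p₀(1-p₀)/n) = √(0.24×0.76/500) = 0.019100
z-statistic: z = (p̂ - p₀)/SE = (0.185 - 0.24)/0.019100 = -2.8796
Critical value: z_0.005 = ±2.576
p-value = 0.0040
Decision: reject H₀ at α = 0.01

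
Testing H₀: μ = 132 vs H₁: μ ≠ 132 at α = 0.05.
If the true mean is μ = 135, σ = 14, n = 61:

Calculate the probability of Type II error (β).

SE = σ/√n = 14/√61 = 1.7925
Critical values: μ₀ ± z_0.025×SE = 132 ± 1.960×1.7925
Acceptance region: (128.4867, 135.5133)
Under H₁ (μ = 135): z_high = (135.5133 - 135)/1.7925 = 0.2864, z_low = (128.4867 - 135)/1.7925 = -3.6336
β = P(not reject | H₁) = Φ(0.2864) - Φ(-3.6336) ≈ 0.6126

Answer: β ≈ 0.6126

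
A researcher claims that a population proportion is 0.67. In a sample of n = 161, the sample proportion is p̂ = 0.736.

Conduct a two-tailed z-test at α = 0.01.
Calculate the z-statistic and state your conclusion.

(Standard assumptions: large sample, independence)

H₀: p = 0.67, H₁: p ≠ 0.67
Standard error: SE = √(p₀(1-p₀)/n) = √(0.67×0.33/161) = 0.037058
z-statistic: z = (p̂ - p₀)/SE = (0.736 - 0.67)/0.037058 = 1.7810
Critical value: z_0.005 = ±2.576
p-value = 0.0749
Decision: fail to reject H₀ at α = 0.01

Answer: z = 1.7810, fail to reject H₀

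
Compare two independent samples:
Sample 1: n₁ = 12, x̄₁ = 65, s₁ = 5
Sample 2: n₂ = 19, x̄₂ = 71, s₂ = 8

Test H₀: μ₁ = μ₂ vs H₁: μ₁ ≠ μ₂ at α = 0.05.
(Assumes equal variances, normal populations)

Answer: t = -2.3196, reject H₀

Derivation:
Pooled variance: s²_p = [11×5² + 18×8²]/(29) = 49.2069
s_p = 7.0148
SE = s_p×√(1/n₁ + 1/n₂) = 7.0148×√(1/12 + 1/19) = 2.5866
t = (x̄₁ - x̄₂)/SE = (65 - 71)/2.5866 = -2.3196
df = 29, t-critical = ±2.045
Decision: reject H₀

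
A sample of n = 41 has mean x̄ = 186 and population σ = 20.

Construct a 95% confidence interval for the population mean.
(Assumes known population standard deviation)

Answer: (179.8779, 192.1221)

Derivation:
Confidence level: 95%, α = 0.05
z_0.025 = 1.960
SE = σ/√n = 20/√41 = 3.1235
Margin of error = 1.960 × 3.1235 = 6.1221
CI: x̄ ± margin = 186 ± 6.1221
CI: (179.8779, 192.1221)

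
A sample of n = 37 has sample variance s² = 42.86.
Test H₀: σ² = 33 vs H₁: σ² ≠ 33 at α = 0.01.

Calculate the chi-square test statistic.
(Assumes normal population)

df = n - 1 = 36
χ² = (n-1)s²/σ₀² = 36×42.86/33 = 46.7564
Critical values: χ²_{0.995,36} = 17.887, χ²_{0.005,36} = 61.581
Rejection region: χ² < 17.887 or χ² > 61.581
Decision: fail to reject H₀

Answer: χ² = 46.7564, fail to reject H₀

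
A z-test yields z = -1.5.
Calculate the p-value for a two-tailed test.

Answer: p-value ≈ 0.1336

Derivation:
For z = -1.5:
p = 2×P(Z > |-1.5|) = 2×(1 - Φ(1.5)) = 0.1336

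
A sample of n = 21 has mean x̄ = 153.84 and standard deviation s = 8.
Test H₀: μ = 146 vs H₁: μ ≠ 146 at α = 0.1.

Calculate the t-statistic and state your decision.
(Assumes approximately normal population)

df = n - 1 = 20
SE = s/√n = 8/√21 = 1.7457
t = (x̄ - μ₀)/SE = (153.84 - 146)/1.7457 = 4.4910
Critical value: t_{0.05,20} = ±1.725
p-value ≈ 0.0002
Decision: reject H₀

Answer: t = 4.4910, reject H₀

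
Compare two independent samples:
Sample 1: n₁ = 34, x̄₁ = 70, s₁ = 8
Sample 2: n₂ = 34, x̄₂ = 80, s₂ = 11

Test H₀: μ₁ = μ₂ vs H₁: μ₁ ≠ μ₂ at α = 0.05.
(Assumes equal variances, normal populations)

Answer: t = -4.2871, reject H₀

Derivation:
Pooled variance: s²_p = [33×8² + 33×11²]/(66) = 92.5000
s_p = 9.6177
SE = s_p×√(1/n₁ + 1/n₂) = 9.6177×√(1/34 + 1/34) = 2.3326
t = (x̄₁ - x̄₂)/SE = (70 - 80)/2.3326 = -4.2871
df = 66, t-critical = ±1.997
Decision: reject H₀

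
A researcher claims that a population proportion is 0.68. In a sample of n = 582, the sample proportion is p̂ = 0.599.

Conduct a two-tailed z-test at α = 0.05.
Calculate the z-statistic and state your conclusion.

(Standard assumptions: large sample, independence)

Answer: z = -4.1891, reject H₀

Derivation:
H₀: p = 0.68, H₁: p ≠ 0.68
Standard error: SE = √(p₀(1-p₀)/n) = √(0.68×0.32/582) = 0.019336
z-statistic: z = (p̂ - p₀)/SE = (0.599 - 0.68)/0.019336 = -4.1891
Critical value: z_0.025 = ±1.960
p-value < 0.0001
Decision: reject H₀ at α = 0.05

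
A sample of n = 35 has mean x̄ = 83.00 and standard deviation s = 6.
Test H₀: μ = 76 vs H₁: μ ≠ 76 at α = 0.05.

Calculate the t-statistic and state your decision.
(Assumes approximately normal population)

Answer: t = 6.9020, reject H₀

Derivation:
df = n - 1 = 34
SE = s/√n = 6/√35 = 1.0142
t = (x̄ - μ₀)/SE = (83.00 - 76)/1.0142 = 6.9020
Critical value: t_{0.025,34} = ±2.032
p-value < 0.0001
Decision: reject H₀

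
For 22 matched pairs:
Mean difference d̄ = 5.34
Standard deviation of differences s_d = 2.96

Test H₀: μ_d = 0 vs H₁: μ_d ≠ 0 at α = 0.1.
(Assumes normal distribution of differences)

df = n - 1 = 21
SE = s_d/√n = 2.96/√22 = 0.6311
t = d̄/SE = 5.34/0.6311 = 8.4614
Critical value: t_{0.05,21} = ±1.721
p-value < 0.0001
Decision: reject H₀

Answer: t = 8.4614, reject H₀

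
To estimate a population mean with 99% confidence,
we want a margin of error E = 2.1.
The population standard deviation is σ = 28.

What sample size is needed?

Answer: n = 1180

Derivation:
z_0.005 = 2.576
n = (z×σ/E)² = (2.576×28/2.1)²
n = 1179.6935
Round up: n = 1180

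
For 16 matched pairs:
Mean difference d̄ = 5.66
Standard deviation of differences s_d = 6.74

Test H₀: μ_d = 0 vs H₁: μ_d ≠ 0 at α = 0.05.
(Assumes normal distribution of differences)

Answer: t = 3.3591, reject H₀

Derivation:
df = n - 1 = 15
SE = s_d/√n = 6.74/√16 = 1.6850
t = d̄/SE = 5.66/1.6850 = 3.3591
Critical value: t_{0.025,15} = ±2.131
p-value ≈ 0.0043
Decision: reject H₀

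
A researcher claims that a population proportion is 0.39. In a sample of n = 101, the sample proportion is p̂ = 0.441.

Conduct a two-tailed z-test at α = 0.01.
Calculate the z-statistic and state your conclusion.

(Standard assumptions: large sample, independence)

H₀: p = 0.39, H₁: p ≠ 0.39
Standard error: SE = √(p₀(1-p₀)/n) = √(0.39×0.61/101) = 0.048533
z-statistic: z = (p̂ - p₀)/SE = (0.441 - 0.39)/0.048533 = 1.0508
Critical value: z_0.005 = ±2.576
p-value = 0.2934
Decision: fail to reject H₀ at α = 0.01

Answer: z = 1.0508, fail to reject H₀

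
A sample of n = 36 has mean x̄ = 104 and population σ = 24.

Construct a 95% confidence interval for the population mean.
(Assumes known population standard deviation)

Confidence level: 95%, α = 0.05
z_0.025 = 1.960
SE = σ/√n = 24/√36 = 4.0000
Margin of error = 1.960 × 4.0000 = 7.8400
CI: x̄ ± margin = 104 ± 7.8400
CI: (96.1600, 111.8400)

Answer: (96.1600, 111.8400)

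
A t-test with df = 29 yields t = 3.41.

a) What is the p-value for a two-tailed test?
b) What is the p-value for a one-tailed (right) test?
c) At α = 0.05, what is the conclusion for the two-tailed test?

Answer: a) 0.0019, b) 0.0010, c) reject H₀

Derivation:
Using t-distribution with df = 29:
a) Two-tailed: p = 2×P(T > 3.41) = 0.0019
b) One-tailed: p = P(T > 3.41) = 0.0010
c) 0.0019 < 0.05, reject H₀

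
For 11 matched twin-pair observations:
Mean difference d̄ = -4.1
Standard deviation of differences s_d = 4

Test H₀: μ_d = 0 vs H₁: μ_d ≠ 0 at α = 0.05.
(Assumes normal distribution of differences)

df = n - 1 = 10
SE = s_d/√n = 4/√11 = 1.2060
t = d̄/SE = -4.1/1.2060 = -3.3997
Critical value: t_{0.025,10} = ±2.228
p-value ≈ 0.0068
Decision: reject H₀

Answer: t = -3.3997, reject H₀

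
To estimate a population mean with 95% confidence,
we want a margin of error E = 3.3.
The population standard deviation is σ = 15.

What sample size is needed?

Answer: n = 80

Derivation:
z_0.025 = 1.960
n = (z×σ/E)² = (1.960×15/3.3)²
n = 79.3719
Round up: n = 80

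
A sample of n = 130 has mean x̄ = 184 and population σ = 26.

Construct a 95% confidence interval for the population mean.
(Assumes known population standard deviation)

Answer: (179.5304, 188.4696)

Derivation:
Confidence level: 95%, α = 0.05
z_0.025 = 1.960
SE = σ/√n = 26/√130 = 2.2804
Margin of error = 1.960 × 2.2804 = 4.4696
CI: x̄ ± margin = 184 ± 4.4696
CI: (179.5304, 188.4696)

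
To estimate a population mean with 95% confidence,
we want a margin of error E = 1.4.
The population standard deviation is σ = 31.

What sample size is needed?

Answer: n = 1884

Derivation:
z_0.025 = 1.960
n = (z×σ/E)² = (1.960×31/1.4)²
n = 1883.5600
Round up: n = 1884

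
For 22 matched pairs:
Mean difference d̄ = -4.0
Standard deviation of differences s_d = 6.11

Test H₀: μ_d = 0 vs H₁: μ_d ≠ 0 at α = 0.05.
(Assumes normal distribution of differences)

df = n - 1 = 21
SE = s_d/√n = 6.11/√22 = 1.3027
t = d̄/SE = -4.0/1.3027 = -3.0705
Critical value: t_{0.025,21} = ±2.080
p-value ≈ 0.0058
Decision: reject H₀

Answer: t = -3.0705, reject H₀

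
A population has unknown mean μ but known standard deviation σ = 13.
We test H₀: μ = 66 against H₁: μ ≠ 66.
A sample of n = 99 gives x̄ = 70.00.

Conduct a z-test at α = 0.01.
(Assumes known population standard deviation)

Answer: z = 3.0616, reject H₀

Derivation:
Standard error: SE = σ/√n = 13/√99 = 1.3065
z-statistic: z = (x̄ - μ₀)/SE = (70.00 - 66)/1.3065 = 3.0616
Critical value: ±2.576
p-value = 0.0022
Decision: reject H₀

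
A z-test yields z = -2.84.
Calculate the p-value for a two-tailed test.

For z = -2.84:
p = 2×P(Z > |-2.84|) = 2×(1 - Φ(2.84)) = 0.0045

Answer: p-value ≈ 0.0045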